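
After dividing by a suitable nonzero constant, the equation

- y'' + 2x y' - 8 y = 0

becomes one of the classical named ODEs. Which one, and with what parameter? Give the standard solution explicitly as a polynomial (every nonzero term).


All three coefficients share the factor -1; dividing through by -1 gives  y'' - 2x y' + 8 y = 0.
This matches the Hermite equation y'' - 2x y' + 2n y = 0 with 2n = 8, so n = 4; the polynomial solution is H_4(x).
With y = sum_k a_k x^k, matching x^k gives (k+2)(k+1) a_{k+2} = 2(k - n) a_k = 2(k - 4) a_k. The right side vanishes at k = 4, so the series with the parity of 4 terminates at degree 4.
Standard normalization: leading coefficient of H_n is 2^n, so a_4 = 2^4 = 16. Work downward with a_k = (k+1)(k+2) a_{k+2} / (2(k - n)):
  a_2 = (3)(4)(16) / (2(2 - 4)) = 192/(-4) = -48
  a_0 = (1)(2)(-48) / (2(0 - 4)) = -96/(-8) = 12
Hence H_4(x) = 16 x^4 - 48 x^2 + 12.

H_4(x); series = 16 x^4 - 48 x^2 + 12


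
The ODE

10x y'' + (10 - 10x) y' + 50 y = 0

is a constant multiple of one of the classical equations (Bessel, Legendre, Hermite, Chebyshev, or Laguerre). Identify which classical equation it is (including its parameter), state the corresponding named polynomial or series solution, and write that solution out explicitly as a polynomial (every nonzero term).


All three coefficients share the factor 10; dividing through by 10 gives  x y'' + (1 - x) y' + 5 y = 0.
This matches the Laguerre equation x y'' + (1 - x) y' + n y = 0 with n = 5; the polynomial solution is L_5(x).
With y = sum_k a_k x^k, matching x^k gives (k+1)k a_{k+1} + (k+1) a_{k+1} - k a_k + n a_k = 0, i.e. (k+1)^2 a_{k+1} = (k - n) a_k = (k - 5) a_k. The right side vanishes at k = 5, so the series terminates at degree 5.
Standard normalization L_n(0) = 1 gives a_0 = 1. Work upward with a_{k+1} = (k - 5) a_k / (k+1)^2:
  a_1 = (0 - 5)(1) / 1^2 = -5/1 = -5
  a_2 = (1 - 5)(-5) / 2^2 = 20/4 = 5
  a_3 = (2 - 5)(5) / 3^2 = -15/9 = -5/3
  a_4 = (3 - 5)(-5/3) / 4^2 = (10/3)/16 = 5/24
  a_5 = (4 - 5)(5/24) / 5^2 = (-5/24)/25 = -1/120
Hence L_5(x) = -x^5/120 + 5 x^4/24 - 5 x^3/3 + 5 x^2 - 5 x + 1.

L_5(x); series = -x^5/120 + 5 x^4/24 - 5 x^3/3 + 5 x^2 - 5 x + 1


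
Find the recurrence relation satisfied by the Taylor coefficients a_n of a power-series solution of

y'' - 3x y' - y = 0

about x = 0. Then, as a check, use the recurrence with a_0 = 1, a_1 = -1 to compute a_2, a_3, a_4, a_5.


Substitute y = sum_n a_n x^n.
y''(x) has coefficient (n+2)(n+1) a_{n+2} at x^n;
-3 x y'(x) has coefficient -3 n a_n at x^n (shift);
-y(x) has coefficient -1 a_n at x^n.
Matching x^n: (n+2)(n+1) a_{n+2} + (-3n - 1) a_n = 0.
Thus a_{n+2} = (3n + 1) / ((n+1)(n+2)) * a_n.

Check with a_0 = 1, a_1 = -1 (apply the recurrence for n = 0, 1, 2, 3): a_0 = 1, a_1 = -1, a_2 = 1/2, a_3 = -2/3, a_4 = 7/24, a_5 = -1/3.

a_(n+2) = (3n + 1) / ((n+1)(n+2)) * a_n; check: a_0 = 1, a_1 = -1, a_2 = 1/2, a_3 = -2/3, a_4 = 7/24, a_5 = -1/3


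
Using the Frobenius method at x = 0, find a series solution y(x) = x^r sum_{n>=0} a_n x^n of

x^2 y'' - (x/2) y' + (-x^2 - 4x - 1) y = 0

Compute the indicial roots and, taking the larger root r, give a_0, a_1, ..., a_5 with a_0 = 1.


Write in Frobenius form y'' + (p(x)/x) y' + (q(x)/x^2) y = 0:
  p(x) = -1/2,  q(x) = -x^2 - 4x - 1.
Indicial equation: r(r-1) + (-1/2) r + (-1) = 0 -> roots r_1 = 2, r_2 = -1/2.
Take r = r_1 = 2. Let y(x) = x^r sum_{n>=0} a_n x^n with a_0 = 1.
Substitute y = x^r sum a_n x^n and match x^{r+n}. The recurrence is
  D(n) a_n - 4 a_{n-1} - 1 a_{n-2} = 0,  where D(n) = (r+n)(r+n-1) + (-1/2)(r+n) + (-1).
  a_n = [4 a_{n-1} + 1 a_{n-2}] / D(n).
Since the indicial polynomial factors as (r - r_1)(r - r_2), D(n) = (r_1 + n - r_1)(r_1 + n - r_2) = n(n + 5/2).
Evaluating step by step (a_0 = 1):
  n = 1: D(1) = 1(1 + 5/2) = 7/2; numerator = 4(1) = 4; a_1 = (4)/(7/2) = 8/7
  n = 2: D(2) = 2(2 + 5/2) = 9; numerator = 4(8/7) + 1(1) = 39/7; a_2 = (39/7)/(9) = 13/21
  n = 3: D(3) = 3(3 + 5/2) = 33/2; numerator = 4(13/21) + 1(8/7) = 76/21; a_3 = (76/21)/(33/2) = 152/693
  n = 4: D(4) = 4(4 + 5/2) = 26; numerator = 4(152/693) + 1(13/21) = 1037/693; a_4 = (1037/693)/(26) = 1037/18018
  n = 5: D(5) = 5(5 + 5/2) = 75/2; numerator = 4(1037/18018) + 1(152/693) = 450/1001; a_5 = (450/1001)/(75/2) = 12/1001

r = 2; a_0 = 1; a_1 = 8/7; a_2 = 13/21; a_3 = 152/693; a_4 = 1037/18018; a_5 = 12/1001


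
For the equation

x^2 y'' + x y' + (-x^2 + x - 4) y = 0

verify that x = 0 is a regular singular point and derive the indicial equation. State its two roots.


Divide by x^2 to reach normal form y'' + P_1(x) y' + P_2(x) y = 0 with P_1(x) = 1/x and P_2(x) = -1 + 1/x - 4/x^2.
x = 0 is a singular point because the y'-coefficient 1/x has a pole at x = 0 and the y-coefficient -1 + 1/x - 4/x^2 has a pole at x = 0.
It is a regular singular point because x P_1(x) = p(x) = 1 and x^2 P_2(x) = q(x) = -x^2 + x - 4 are polynomials, hence analytic at x = 0.
p(0) = 1,  q(0) = -4.
Indicial equation: r(r-1) + p(0) r + q(0) = 0, i.e. r^2 + (p(0) - 1) r + q(0) = 0, i.e. r^2 - 4 = 0.
Discriminant: (0)^2 - 4(-4) = 16, so r = (0 ± 4)/2.
Solving: r_1 = 2, r_2 = -2.

indicial: r^2 - 4 = 0; roots r_1 = 2, r_2 = -2


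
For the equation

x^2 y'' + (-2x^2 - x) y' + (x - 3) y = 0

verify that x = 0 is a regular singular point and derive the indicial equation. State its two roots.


Divide by x^2 to reach normal form y'' + P_1(x) y' + P_2(x) y = 0 with P_1(x) = -2 - 1/x and P_2(x) = 1/x - 3/x^2.
x = 0 is a singular point because the y'-coefficient -2 - 1/x has a pole at x = 0 and the y-coefficient 1/x - 3/x^2 has a pole at x = 0.
It is a regular singular point because x P_1(x) = p(x) = -2x - 1 and x^2 P_2(x) = q(x) = x - 3 are polynomials, hence analytic at x = 0.
p(0) = -1,  q(0) = -3.
Indicial equation: r(r-1) + p(0) r + q(0) = 0, i.e. r^2 + (p(0) - 1) r + q(0) = 0, i.e. r^2 - 2 r - 3 = 0.
Discriminant: (-2)^2 - 4(-3) = 16, so r = (2 ± 4)/2.
Solving: r_1 = 3, r_2 = -1.

indicial: r^2 - 2 r - 3 = 0; roots r_1 = 3, r_2 = -1


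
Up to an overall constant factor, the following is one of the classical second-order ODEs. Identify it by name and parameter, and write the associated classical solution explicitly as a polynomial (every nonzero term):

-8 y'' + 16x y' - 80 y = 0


All three coefficients share the factor -8; dividing through by -8 gives  y'' - 2x y' + 10 y = 0.
This matches the Hermite equation y'' - 2x y' + 2n y = 0 with 2n = 10, so n = 5; the polynomial solution is H_5(x).
With y = sum_k a_k x^k, matching x^k gives (k+2)(k+1) a_{k+2} = 2(k - n) a_k = 2(k - 5) a_k. The right side vanishes at k = 5, so the series with the parity of 5 terminates at degree 5.
Standard normalization: leading coefficient of H_n is 2^n, so a_5 = 2^5 = 32. Work downward with a_k = (k+1)(k+2) a_{k+2} / (2(k - n)):
  a_3 = (4)(5)(32) / (2(3 - 5)) = 640/(-4) = -160
  a_1 = (2)(3)(-160) / (2(1 - 5)) = -960/(-8) = 120
Hence H_5(x) = 32 x^5 - 160 x^3 + 120 x.

H_5(x); series = 32 x^5 - 160 x^3 + 120 x


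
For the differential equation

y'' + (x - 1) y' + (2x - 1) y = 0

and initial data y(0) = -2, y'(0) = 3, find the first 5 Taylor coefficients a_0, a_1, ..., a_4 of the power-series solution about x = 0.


Ansatz: y(x) = sum_{n>=0} a_n x^n, so y'(x) = sum_{n>=1} n a_n x^(n-1) and y''(x) = sum_{n>=2} n(n-1) a_n x^(n-2).
Substitute into P(x) y'' + Q(x) y' + R(x) y = 0 with P(x) = 1, Q(x) = x - 1, R(x) = 2x - 1, and match powers of x.
Initial conditions: a_0 = -2, a_1 = 3.
Setting the coefficient of each power of x to zero and solving order by order (substituting the coefficients already found):
  x^0: 2 a_2 - a_1 - a_0 = 0  ->  2 a_2 = a_1 + a_0 = 1  ->  a_2 = 1/2
  x^1: 6 a_3 - 2 a_2 + 2 a_0 = 0  ->  6 a_3 = 2 a_2 - 2 a_0 = 5  ->  a_3 = 5/6
  x^2: 12 a_4 - 3 a_3 + a_2 + 2 a_1 = 0  ->  12 a_4 = 3 a_3 - a_2 - 2 a_1 = -4  ->  a_4 = -1/3
Truncated series: y(x) = -2 + 3 x + (1/2) x^2 + (5/6) x^3 - (1/3) x^4 + O(x^5).

a_0 = -2; a_1 = 3; a_2 = 1/2; a_3 = 5/6; a_4 = -1/3


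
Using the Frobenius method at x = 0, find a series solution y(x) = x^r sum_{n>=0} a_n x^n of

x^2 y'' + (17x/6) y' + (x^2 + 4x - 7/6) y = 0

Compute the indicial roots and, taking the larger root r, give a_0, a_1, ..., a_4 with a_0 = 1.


Write in Frobenius form y'' + (p(x)/x) y' + (q(x)/x^2) y = 0:
  p(x) = 17/6,  q(x) = x^2 + 4x - 7/6.
Indicial equation: r(r-1) + (17/6) r + (-7/6) = 0 -> roots r_1 = 1/2, r_2 = -7/3.
Take r = r_1 = 1/2. Let y(x) = x^r sum_{n>=0} a_n x^n with a_0 = 1.
Substitute y = x^r sum a_n x^n and match x^{r+n}. The recurrence is
  D(n) a_n + 4 a_{n-1} + 1 a_{n-2} = 0,  where D(n) = (r+n)(r+n-1) + (17/6)(r+n) + (-7/6).
  a_n = [-4 a_{n-1} - 1 a_{n-2}] / D(n).
Since the indicial polynomial factors as (r - r_1)(r - r_2), D(n) = (r_1 + n - r_1)(r_1 + n - r_2) = n(n + 17/6).
Evaluating step by step (a_0 = 1):
  n = 1: D(1) = 1(1 + 17/6) = 23/6; numerator = -4(1) = -4; a_1 = (-4)/(23/6) = -24/23
  n = 2: D(2) = 2(2 + 17/6) = 29/3; numerator = -4(-24/23) - 1(1) = 73/23; a_2 = (73/23)/(29/3) = 219/667
  n = 3: D(3) = 3(3 + 17/6) = 35/2; numerator = -4(219/667) - 1(-24/23) = -180/667; a_3 = (-180/667)/(35/2) = -72/4669
  n = 4: D(4) = 4(4 + 17/6) = 82/3; numerator = -4(-72/4669) - 1(219/667) = -1245/4669; a_4 = (-1245/4669)/(82/3) = -3735/382858

r = 1/2; a_0 = 1; a_1 = -24/23; a_2 = 219/667; a_3 = -72/4669; a_4 = -3735/382858


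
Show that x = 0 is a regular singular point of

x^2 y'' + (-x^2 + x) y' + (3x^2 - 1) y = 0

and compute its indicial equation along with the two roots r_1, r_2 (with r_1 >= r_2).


Divide by x^2 to reach normal form y'' + P_1(x) y' + P_2(x) y = 0 with P_1(x) = -1 + 1/x and P_2(x) = 3 - 1/x^2.
x = 0 is a singular point because the y'-coefficient -1 + 1/x has a pole at x = 0 and the y-coefficient 3 - 1/x^2 has a pole at x = 0.
It is a regular singular point because x P_1(x) = p(x) = 1 - x and x^2 P_2(x) = q(x) = 3x^2 - 1 are polynomials, hence analytic at x = 0.
p(0) = 1,  q(0) = -1.
Indicial equation: r(r-1) + p(0) r + q(0) = 0, i.e. r^2 + (p(0) - 1) r + q(0) = 0, i.e. r^2 - 1 = 0.
Discriminant: (0)^2 - 4(-1) = 4, so r = (0 ± 2)/2.
Solving: r_1 = 1, r_2 = -1.

indicial: r^2 - 1 = 0; roots r_1 = 1, r_2 = -1


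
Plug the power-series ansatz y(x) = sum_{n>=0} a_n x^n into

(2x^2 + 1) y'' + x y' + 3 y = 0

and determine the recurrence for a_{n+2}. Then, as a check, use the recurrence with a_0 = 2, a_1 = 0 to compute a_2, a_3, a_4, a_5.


Substitute y = sum_n a_n x^n.
(1 + 2 x^2) y'' contributes (n+2)(n+1) a_{n+2} + 2 n(n-1) a_n at x^n.
x y'(x) contributes n a_n at x^n.
3 y(x) contributes 3 a_n at x^n.
Matching x^n: (n+2)(n+1) a_{n+2} + (2 n(n-1) + n + 3) a_n = 0.
Thus a_{n+2} = (-2 n(n-1) - n - 3) / ((n+1)(n+2)) * a_n.

Check with a_0 = 2, a_1 = 0 (apply the recurrence for n = 0, 1, 2, 3): a_0 = 2, a_1 = 0, a_2 = -3, a_3 = 0, a_4 = 9/4, a_5 = 0.

a_(n+2) = (-2 n(n-1) - n - 3) / ((n+1)(n+2)) * a_n; check: a_0 = 2, a_1 = 0, a_2 = -3, a_3 = 0, a_4 = 9/4, a_5 = 0


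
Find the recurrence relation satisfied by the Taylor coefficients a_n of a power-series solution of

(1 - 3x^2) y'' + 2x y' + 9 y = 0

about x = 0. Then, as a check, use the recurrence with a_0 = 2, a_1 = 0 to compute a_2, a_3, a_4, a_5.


Substitute y = sum_n a_n x^n.
(1 - 3 x^2) y'' contributes (n+2)(n+1) a_{n+2} - 3 n(n-1) a_n at x^n.
2 x y'(x) contributes 2 n a_n at x^n.
9 y(x) contributes 9 a_n at x^n.
Matching x^n: (n+2)(n+1) a_{n+2} + (-3 n(n-1) + 2 n + 9) a_n = 0.
Thus a_{n+2} = (3 n(n-1) - 2 n - 9) / ((n+1)(n+2)) * a_n.

Check with a_0 = 2, a_1 = 0 (apply the recurrence for n = 0, 1, 2, 3): a_0 = 2, a_1 = 0, a_2 = -9, a_3 = 0, a_4 = 21/4, a_5 = 0.

a_(n+2) = (3 n(n-1) - 2 n - 9) / ((n+1)(n+2)) * a_n; check: a_0 = 2, a_1 = 0, a_2 = -9, a_3 = 0, a_4 = 21/4, a_5 = 0


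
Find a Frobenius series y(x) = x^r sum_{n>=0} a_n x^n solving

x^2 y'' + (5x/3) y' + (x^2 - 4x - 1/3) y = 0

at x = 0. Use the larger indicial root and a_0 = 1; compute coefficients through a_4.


Write in Frobenius form y'' + (p(x)/x) y' + (q(x)/x^2) y = 0:
  p(x) = 5/3,  q(x) = x^2 - 4x - 1/3.
Indicial equation: r(r-1) + (5/3) r + (-1/3) = 0 -> roots r_1 = 1/3, r_2 = -1.
Take r = r_1 = 1/3. Let y(x) = x^r sum_{n>=0} a_n x^n with a_0 = 1.
Substitute y = x^r sum a_n x^n and match x^{r+n}. The recurrence is
  D(n) a_n - 4 a_{n-1} + 1 a_{n-2} = 0,  where D(n) = (r+n)(r+n-1) + (5/3)(r+n) + (-1/3).
  a_n = [4 a_{n-1} - 1 a_{n-2}] / D(n).
Since the indicial polynomial factors as (r - r_1)(r - r_2), D(n) = (r_1 + n - r_1)(r_1 + n - r_2) = n(n + 4/3).
Evaluating step by step (a_0 = 1):
  n = 1: D(1) = 1(1 + 4/3) = 7/3; numerator = 4(1) = 4; a_1 = (4)/(7/3) = 12/7
  n = 2: D(2) = 2(2 + 4/3) = 20/3; numerator = 4(12/7) - 1(1) = 41/7; a_2 = (41/7)/(20/3) = 123/140
  n = 3: D(3) = 3(3 + 4/3) = 13; numerator = 4(123/140) - 1(12/7) = 9/5; a_3 = (9/5)/(13) = 9/65
  n = 4: D(4) = 4(4 + 4/3) = 64/3; numerator = 4(9/65) - 1(123/140) = -591/1820; a_4 = (-591/1820)/(64/3) = -1773/116480

r = 1/3; a_0 = 1; a_1 = 12/7; a_2 = 123/140; a_3 = 9/65; a_4 = -1773/116480


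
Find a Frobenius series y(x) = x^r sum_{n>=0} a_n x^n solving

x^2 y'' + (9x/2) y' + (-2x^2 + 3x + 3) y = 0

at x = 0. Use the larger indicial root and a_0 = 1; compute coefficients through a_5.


Write in Frobenius form y'' + (p(x)/x) y' + (q(x)/x^2) y = 0:
  p(x) = 9/2,  q(x) = -2x^2 + 3x + 3.
Indicial equation: r(r-1) + (9/2) r + (3) = 0 -> roots r_1 = -3/2, r_2 = -2.
Take r = r_1 = -3/2. Let y(x) = x^r sum_{n>=0} a_n x^n with a_0 = 1.
Substitute y = x^r sum a_n x^n and match x^{r+n}. The recurrence is
  D(n) a_n + 3 a_{n-1} - 2 a_{n-2} = 0,  where D(n) = (r+n)(r+n-1) + (9/2)(r+n) + (3).
  a_n = [-3 a_{n-1} + 2 a_{n-2}] / D(n).
Since the indicial polynomial factors as (r - r_1)(r - r_2), D(n) = (r_1 + n - r_1)(r_1 + n - r_2) = n(n + 1/2).
Evaluating step by step (a_0 = 1):
  n = 1: D(1) = 1(1 + 1/2) = 3/2; numerator = -3(1) = -3; a_1 = (-3)/(3/2) = -2
  n = 2: D(2) = 2(2 + 1/2) = 5; numerator = -3(-2) + 2(1) = 8; a_2 = (8)/(5) = 8/5
  n = 3: D(3) = 3(3 + 1/2) = 21/2; numerator = -3(8/5) + 2(-2) = -44/5; a_3 = (-44/5)/(21/2) = -88/105
  n = 4: D(4) = 4(4 + 1/2) = 18; numerator = -3(-88/105) + 2(8/5) = 40/7; a_4 = (40/7)/(18) = 20/63
  n = 5: D(5) = 5(5 + 1/2) = 55/2; numerator = -3(20/63) + 2(-88/105) = -92/35; a_5 = (-92/35)/(55/2) = -184/1925

r = -3/2; a_0 = 1; a_1 = -2; a_2 = 8/5; a_3 = -88/105; a_4 = 20/63; a_5 = -184/1925


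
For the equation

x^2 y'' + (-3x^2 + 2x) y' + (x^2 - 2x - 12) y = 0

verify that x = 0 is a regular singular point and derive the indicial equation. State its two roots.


Divide by x^2 to reach normal form y'' + P_1(x) y' + P_2(x) y = 0 with P_1(x) = -3 + 2/x and P_2(x) = 1 - 2/x - 12/x^2.
x = 0 is a singular point because the y'-coefficient -3 + 2/x has a pole at x = 0 and the y-coefficient 1 - 2/x - 12/x^2 has a pole at x = 0.
It is a regular singular point because x P_1(x) = p(x) = 2 - 3x and x^2 P_2(x) = q(x) = x^2 - 2x - 12 are polynomials, hence analytic at x = 0.
p(0) = 2,  q(0) = -12.
Indicial equation: r(r-1) + p(0) r + q(0) = 0, i.e. r^2 + (p(0) - 1) r + q(0) = 0, i.e. r^2 + 1 r - 12 = 0.
Discriminant: (1)^2 - 4(-12) = 49, so r = (-1 ± 7)/2.
Solving: r_1 = 3, r_2 = -4.

indicial: r^2 + 1 r - 12 = 0; roots r_1 = 3, r_2 = -4


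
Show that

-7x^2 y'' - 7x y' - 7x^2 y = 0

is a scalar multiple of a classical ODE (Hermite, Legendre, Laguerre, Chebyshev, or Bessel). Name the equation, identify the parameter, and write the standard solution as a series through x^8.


All three coefficients share the factor -7; dividing through by -7 gives  x^2 y'' + x y' + x^2 y = 0.
This matches the Bessel equation x^2 y'' + x y' + (x^2 - nu^2) y = 0 with nu^2 = 0, so nu = 0; the solution bounded at x = 0 is J_0(x).
Frobenius at x = 0: indicial roots ±nu; for r = nu the recurrence k(k + 2nu) c_k = -c_{k-2} gives the standard series J_nu(x) = sum_{k>=0} (-1)^k / (k! (k+nu)!) (x/2)^(2k+nu). Evaluate the first 5 terms:
  k = 0: (-1)^0 / (0! * 0! * 2^0) x^0 = 1/(1*1*1) x^0 = (1) x^0
  k = 1: (-1)^1 / (1! * 1! * 2^2) x^2 = -1/(1*1*4) x^2 = (-1/4) x^2
  k = 2: (-1)^2 / (2! * 2! * 2^4) x^4 = 1/(2*2*16) x^4 = (1/64) x^4
  k = 3: (-1)^3 / (3! * 3! * 2^6) x^6 = -1/(6*6*64) x^6 = (-1/2304) x^6
  k = 4: (-1)^4 / (4! * 4! * 2^8) x^8 = 1/(24*24*256) x^8 = (1/147456) x^8
Hence J_0(x) = x^8/147456 - x^6/2304 + x^4/64 - x^2/4 + 1 + ....

J_0(x); series = x^8/147456 - x^6/2304 + x^4/64 - x^2/4 + 1


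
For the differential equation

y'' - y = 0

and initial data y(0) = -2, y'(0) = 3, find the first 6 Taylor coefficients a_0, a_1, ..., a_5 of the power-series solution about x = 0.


Ansatz: y(x) = sum_{n>=0} a_n x^n, so y'(x) = sum_{n>=1} n a_n x^(n-1) and y''(x) = sum_{n>=2} n(n-1) a_n x^(n-2).
Substitute into P(x) y'' + Q(x) y' + R(x) y = 0 with P(x) = 1, Q(x) = 0, R(x) = -1, and match powers of x.
Initial conditions: a_0 = -2, a_1 = 3.
Setting the coefficient of each power of x to zero and solving order by order (substituting the coefficients already found):
  x^0: 2 a_2 - a_0 = 0  ->  2 a_2 = a_0 = -2  ->  a_2 = -1
  x^1: 6 a_3 - a_1 = 0  ->  6 a_3 = a_1 = 3  ->  a_3 = 1/2
  x^2: 12 a_4 - a_2 = 0  ->  12 a_4 = a_2 = -1  ->  a_4 = -1/12
  x^3: 20 a_5 - a_3 = 0  ->  20 a_5 = a_3 = 1/2  ->  a_5 = 1/40
Truncated series: y(x) = -2 + 3 x - x^2 + (1/2) x^3 - (1/12) x^4 + (1/40) x^5 + O(x^6).

a_0 = -2; a_1 = 3; a_2 = -1; a_3 = 1/2; a_4 = -1/12; a_5 = 1/40


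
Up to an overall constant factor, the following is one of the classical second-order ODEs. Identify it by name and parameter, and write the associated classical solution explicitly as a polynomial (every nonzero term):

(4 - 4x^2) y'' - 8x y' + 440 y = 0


All three coefficients share the factor 4; dividing through by 4 gives  (1 - x^2) y'' - 2x y' + 110 y = 0.
This matches the Legendre equation (1 - x^2) y'' - 2x y' + n(n+1) y = 0 (note the -2x y' term) with n(n+1) = 110, so n = 10; the polynomial solution is P_10(x).
With y = sum_k a_k x^k, matching x^k gives (k+2)(k+1) a_{k+2} = [k(k+1) - n(n+1)] a_k = (k - 10)(k + 11) a_k. The right side vanishes at k = 10, so the series with the parity of 10 terminates at degree 10.
Standard normalization (P_n(1) = 1): leading coefficient (2n)!/(2^n (n!)^2) = 2432902008176640000/(1024*13168189440000) = 46189/256, so a_10 = 46189/256. Work downward with a_k = (k+1)(k+2) a_{k+2} / ((k - 10)(k + 11)):
  a_8 = (9)(10)(46189/256) / ((8 - 10)(8 + 11)) = (2078505/128)/(-38) = -109395/256
  a_6 = (7)(8)(-109395/256) / ((6 - 10)(6 + 11)) = (-765765/32)/(-68) = 45045/128
  a_4 = (5)(6)(45045/128) / ((4 - 10)(4 + 11)) = (675675/64)/(-90) = -15015/128
  a_2 = (3)(4)(-15015/128) / ((2 - 10)(2 + 11)) = (-45045/32)/(-104) = 3465/256
  a_0 = (1)(2)(3465/256) / ((0 - 10)(0 + 11)) = (3465/128)/(-110) = -63/256
Hence P_10(x) = 46189 x^10/256 - 109395 x^8/256 + 45045 x^6/128 - 15015 x^4/128 + 3465 x^2/256 - 63/256.

P_10(x); series = 46189 x^10/256 - 109395 x^8/256 + 45045 x^6/128 - 15015 x^4/128 + 3465 x^2/256 - 63/256


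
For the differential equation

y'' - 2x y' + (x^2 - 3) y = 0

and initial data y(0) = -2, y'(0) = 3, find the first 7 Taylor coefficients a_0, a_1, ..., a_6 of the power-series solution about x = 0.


Ansatz: y(x) = sum_{n>=0} a_n x^n, so y'(x) = sum_{n>=1} n a_n x^(n-1) and y''(x) = sum_{n>=2} n(n-1) a_n x^(n-2).
Substitute into P(x) y'' + Q(x) y' + R(x) y = 0 with P(x) = 1, Q(x) = -2x, R(x) = x^2 - 3, and match powers of x.
Initial conditions: a_0 = -2, a_1 = 3.
Setting the coefficient of each power of x to zero and solving order by order (substituting the coefficients already found):
  x^0: 2 a_2 - 3 a_0 = 0  ->  2 a_2 = 3 a_0 = -6  ->  a_2 = -3
  x^1: 6 a_3 - 5 a_1 = 0  ->  6 a_3 = 5 a_1 = 15  ->  a_3 = 5/2
  x^2: 12 a_4 - 7 a_2 + a_0 = 0  ->  12 a_4 = 7 a_2 - a_0 = -19  ->  a_4 = -19/12
  x^3: 20 a_5 - 9 a_3 + a_1 = 0  ->  20 a_5 = 9 a_3 - a_1 = 39/2  ->  a_5 = 39/40
  x^4: 30 a_6 - 11 a_4 + a_2 = 0  ->  30 a_6 = 11 a_4 - a_2 = -173/12  ->  a_6 = -173/360
Truncated series: y(x) = -2 + 3 x - 3 x^2 + (5/2) x^3 - (19/12) x^4 + (39/40) x^5 - (173/360) x^6 + O(x^7).

a_0 = -2; a_1 = 3; a_2 = -3; a_3 = 5/2; a_4 = -19/12; a_5 = 39/40; a_6 = -173/360


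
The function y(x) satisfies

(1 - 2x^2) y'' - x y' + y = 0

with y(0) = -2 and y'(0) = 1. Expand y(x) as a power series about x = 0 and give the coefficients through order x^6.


Ansatz: y(x) = sum_{n>=0} a_n x^n, so y'(x) = sum_{n>=1} n a_n x^(n-1) and y''(x) = sum_{n>=2} n(n-1) a_n x^(n-2).
Substitute into P(x) y'' + Q(x) y' + R(x) y = 0 with P(x) = 1 - 2x^2, Q(x) = -x, R(x) = 1, and match powers of x.
Initial conditions: a_0 = -2, a_1 = 1.
Setting the coefficient of each power of x to zero and solving order by order (substituting the coefficients already found):
  x^0: 2 a_2 + a_0 = 0  ->  2 a_2 = -a_0 = 2  ->  a_2 = 1
  x^1: 6 a_3 = 0  ->  a_3 = 0
  x^2: 12 a_4 - 5 a_2 = 0  ->  12 a_4 = 5 a_2 = 5  ->  a_4 = 5/12
  x^3: 20 a_5 - 14 a_3 = 0  ->  20 a_5 = 14 a_3 = 0  ->  a_5 = 0
  x^4: 30 a_6 - 27 a_4 = 0  ->  30 a_6 = 27 a_4 = 45/4  ->  a_6 = 3/8
Truncated series: y(x) = -2 + x + x^2 + (5/12) x^4 + (3/8) x^6 + O(x^7).

a_0 = -2; a_1 = 1; a_2 = 1; a_3 = 0; a_4 = 5/12; a_5 = 0; a_6 = 3/8


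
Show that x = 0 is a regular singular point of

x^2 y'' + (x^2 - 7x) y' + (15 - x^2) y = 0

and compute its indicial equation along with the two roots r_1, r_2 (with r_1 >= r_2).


Divide by x^2 to reach normal form y'' + P_1(x) y' + P_2(x) y = 0 with P_1(x) = 1 - 7/x and P_2(x) = -1 + 15/x^2.
x = 0 is a singular point because the y'-coefficient 1 - 7/x has a pole at x = 0 and the y-coefficient -1 + 15/x^2 has a pole at x = 0.
It is a regular singular point because x P_1(x) = p(x) = x - 7 and x^2 P_2(x) = q(x) = 15 - x^2 are polynomials, hence analytic at x = 0.
p(0) = -7,  q(0) = 15.
Indicial equation: r(r-1) + p(0) r + q(0) = 0, i.e. r^2 + (p(0) - 1) r + q(0) = 0, i.e. r^2 - 8 r + 15 = 0.
Discriminant: (-8)^2 - 4(15) = 4, so r = (8 ± 2)/2.
Solving: r_1 = 5, r_2 = 3.

indicial: r^2 - 8 r + 15 = 0; roots r_1 = 5, r_2 = 3


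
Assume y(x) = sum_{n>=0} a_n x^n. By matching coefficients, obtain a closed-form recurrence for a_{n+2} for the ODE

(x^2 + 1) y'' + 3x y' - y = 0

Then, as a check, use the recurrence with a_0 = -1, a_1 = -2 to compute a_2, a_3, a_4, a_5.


Substitute y = sum_n a_n x^n.
(1 + 1 x^2) y'' contributes (n+2)(n+1) a_{n+2} + n(n-1) a_n at x^n.
3 x y'(x) contributes 3 n a_n at x^n.
-y(x) contributes -1 a_n at x^n.
Matching x^n: (n+2)(n+1) a_{n+2} + (n(n-1) + 3 n - 1) a_n = 0.
Thus a_{n+2} = (-n(n-1) - 3 n + 1) / ((n+1)(n+2)) * a_n.

Check with a_0 = -1, a_1 = -2 (apply the recurrence for n = 0, 1, 2, 3): a_0 = -1, a_1 = -2, a_2 = -1/2, a_3 = 2/3, a_4 = 7/24, a_5 = -7/15.

a_(n+2) = (-n(n-1) - 3 n + 1) / ((n+1)(n+2)) * a_n; check: a_0 = -1, a_1 = -2, a_2 = -1/2, a_3 = 2/3, a_4 = 7/24, a_5 = -7/15


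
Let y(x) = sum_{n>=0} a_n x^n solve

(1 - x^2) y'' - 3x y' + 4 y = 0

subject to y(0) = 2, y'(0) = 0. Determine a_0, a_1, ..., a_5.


Ansatz: y(x) = sum_{n>=0} a_n x^n, so y'(x) = sum_{n>=1} n a_n x^(n-1) and y''(x) = sum_{n>=2} n(n-1) a_n x^(n-2).
Substitute into P(x) y'' + Q(x) y' + R(x) y = 0 with P(x) = 1 - x^2, Q(x) = -3x, R(x) = 4, and match powers of x.
Initial conditions: a_0 = 2, a_1 = 0.
Setting the coefficient of each power of x to zero and solving order by order (substituting the coefficients already found):
  x^0: 2 a_2 + 4 a_0 = 0  ->  2 a_2 = -4 a_0 = -8  ->  a_2 = -4
  x^1: 6 a_3 + a_1 = 0  ->  6 a_3 = -a_1 = 0  ->  a_3 = 0
  x^2: 12 a_4 - 4 a_2 = 0  ->  12 a_4 = 4 a_2 = -16  ->  a_4 = -4/3
  x^3: 20 a_5 - 11 a_3 = 0  ->  20 a_5 = 11 a_3 = 0  ->  a_5 = 0
Truncated series: y(x) = 2 - 4 x^2 - (4/3) x^4 + O(x^6).

a_0 = 2; a_1 = 0; a_2 = -4; a_3 = 0; a_4 = -4/3; a_5 = 0


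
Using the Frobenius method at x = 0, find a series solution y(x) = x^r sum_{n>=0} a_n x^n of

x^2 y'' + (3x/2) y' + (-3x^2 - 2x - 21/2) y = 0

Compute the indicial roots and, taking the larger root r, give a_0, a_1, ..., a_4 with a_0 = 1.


Write in Frobenius form y'' + (p(x)/x) y' + (q(x)/x^2) y = 0:
  p(x) = 3/2,  q(x) = -3x^2 - 2x - 21/2.
Indicial equation: r(r-1) + (3/2) r + (-21/2) = 0 -> roots r_1 = 3, r_2 = -7/2.
Take r = r_1 = 3. Let y(x) = x^r sum_{n>=0} a_n x^n with a_0 = 1.
Substitute y = x^r sum a_n x^n and match x^{r+n}. The recurrence is
  D(n) a_n - 2 a_{n-1} - 3 a_{n-2} = 0,  where D(n) = (r+n)(r+n-1) + (3/2)(r+n) + (-21/2).
  a_n = [2 a_{n-1} + 3 a_{n-2}] / D(n).
Since the indicial polynomial factors as (r - r_1)(r - r_2), D(n) = (r_1 + n - r_1)(r_1 + n - r_2) = n(n + 13/2).
Evaluating step by step (a_0 = 1):
  n = 1: D(1) = 1(1 + 13/2) = 15/2; numerator = 2(1) = 2; a_1 = (2)/(15/2) = 4/15
  n = 2: D(2) = 2(2 + 13/2) = 17; numerator = 2(4/15) + 3(1) = 53/15; a_2 = (53/15)/(17) = 53/255
  n = 3: D(3) = 3(3 + 13/2) = 57/2; numerator = 2(53/255) + 3(4/15) = 62/51; a_3 = (62/51)/(57/2) = 124/2907
  n = 4: D(4) = 4(4 + 13/2) = 42; numerator = 2(124/2907) + 3(53/255) = 10303/14535; a_4 = (10303/14535)/(42) = 10303/610470

r = 3; a_0 = 1; a_1 = 4/15; a_2 = 53/255; a_3 = 124/2907; a_4 = 10303/610470


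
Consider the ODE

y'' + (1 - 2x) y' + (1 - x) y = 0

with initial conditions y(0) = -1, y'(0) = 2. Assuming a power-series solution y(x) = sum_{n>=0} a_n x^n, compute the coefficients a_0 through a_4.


Ansatz: y(x) = sum_{n>=0} a_n x^n, so y'(x) = sum_{n>=1} n a_n x^(n-1) and y''(x) = sum_{n>=2} n(n-1) a_n x^(n-2).
Substitute into P(x) y'' + Q(x) y' + R(x) y = 0 with P(x) = 1, Q(x) = 1 - 2x, R(x) = 1 - x, and match powers of x.
Initial conditions: a_0 = -1, a_1 = 2.
Setting the coefficient of each power of x to zero and solving order by order (substituting the coefficients already found):
  x^0: 2 a_2 + a_1 + a_0 = 0  ->  2 a_2 = -a_1 - a_0 = -1  ->  a_2 = -1/2
  x^1: 6 a_3 + 2 a_2 - a_1 - a_0 = 0  ->  6 a_3 = -2 a_2 + a_1 + a_0 = 2  ->  a_3 = 1/3
  x^2: 12 a_4 + 3 a_3 - 3 a_2 - a_1 = 0  ->  12 a_4 = -3 a_3 + 3 a_2 + a_1 = -1/2  ->  a_4 = -1/24
Truncated series: y(x) = -1 + 2 x - (1/2) x^2 + (1/3) x^3 - (1/24) x^4 + O(x^5).

a_0 = -1; a_1 = 2; a_2 = -1/2; a_3 = 1/3; a_4 = -1/24


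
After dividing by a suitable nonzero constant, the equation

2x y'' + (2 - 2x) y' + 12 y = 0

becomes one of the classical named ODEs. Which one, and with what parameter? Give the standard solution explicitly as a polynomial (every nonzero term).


All three coefficients share the factor 2; dividing through by 2 gives  x y'' + (1 - x) y' + 6 y = 0.
This matches the Laguerre equation x y'' + (1 - x) y' + n y = 0 with n = 6; the polynomial solution is L_6(x).
With y = sum_k a_k x^k, matching x^k gives (k+1)k a_{k+1} + (k+1) a_{k+1} - k a_k + n a_k = 0, i.e. (k+1)^2 a_{k+1} = (k - n) a_k = (k - 6) a_k. The right side vanishes at k = 6, so the series terminates at degree 6.
Standard normalization L_n(0) = 1 gives a_0 = 1. Work upward with a_{k+1} = (k - 6) a_k / (k+1)^2:
  a_1 = (0 - 6)(1) / 1^2 = -6/1 = -6
  a_2 = (1 - 6)(-6) / 2^2 = 30/4 = 15/2
  a_3 = (2 - 6)(15/2) / 3^2 = -30/9 = -10/3
  a_4 = (3 - 6)(-10/3) / 4^2 = 10/16 = 5/8
  a_5 = (4 - 6)(5/8) / 5^2 = (-5/4)/25 = -1/20
  a_6 = (5 - 6)(-1/20) / 6^2 = (1/20)/36 = 1/720
Hence L_6(x) = x^6/720 - x^5/20 + 5 x^4/8 - 10 x^3/3 + 15 x^2/2 - 6 x + 1.

L_6(x); series = x^6/720 - x^5/20 + 5 x^4/8 - 10 x^3/3 + 15 x^2/2 - 6 x + 1


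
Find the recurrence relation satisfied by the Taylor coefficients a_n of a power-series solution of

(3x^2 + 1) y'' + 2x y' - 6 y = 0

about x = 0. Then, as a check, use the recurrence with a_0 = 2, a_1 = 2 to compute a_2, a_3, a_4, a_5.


Substitute y = sum_n a_n x^n.
(1 + 3 x^2) y'' contributes (n+2)(n+1) a_{n+2} + 3 n(n-1) a_n at x^n.
2 x y'(x) contributes 2 n a_n at x^n.
-6 y(x) contributes -6 a_n at x^n.
Matching x^n: (n+2)(n+1) a_{n+2} + (3 n(n-1) + 2 n - 6) a_n = 0.
Thus a_{n+2} = (-3 n(n-1) - 2 n + 6) / ((n+1)(n+2)) * a_n.

Check with a_0 = 2, a_1 = 2 (apply the recurrence for n = 0, 1, 2, 3): a_0 = 2, a_1 = 2, a_2 = 6, a_3 = 4/3, a_4 = -2, a_5 = -6/5.

a_(n+2) = (-3 n(n-1) - 2 n + 6) / ((n+1)(n+2)) * a_n; check: a_0 = 2, a_1 = 2, a_2 = 6, a_3 = 4/3, a_4 = -2, a_5 = -6/5


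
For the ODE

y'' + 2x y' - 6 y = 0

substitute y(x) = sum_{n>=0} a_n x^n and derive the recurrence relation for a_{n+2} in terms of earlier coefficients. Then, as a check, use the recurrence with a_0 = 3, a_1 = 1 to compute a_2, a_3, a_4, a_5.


Substitute y = sum_n a_n x^n.
y''(x) has coefficient (n+2)(n+1) a_{n+2} at x^n;
2 x y'(x) has coefficient 2 n a_n at x^n (shift);
-6 y(x) has coefficient -6 a_n at x^n.
Matching x^n: (n+2)(n+1) a_{n+2} + (2n - 6) a_n = 0.
Thus a_{n+2} = (-2n + 6) / ((n+1)(n+2)) * a_n.

Check with a_0 = 3, a_1 = 1 (apply the recurrence for n = 0, 1, 2, 3): a_0 = 3, a_1 = 1, a_2 = 9, a_3 = 2/3, a_4 = 3/2, a_5 = 0.

a_(n+2) = (-2n + 6) / ((n+1)(n+2)) * a_n; check: a_0 = 3, a_1 = 1, a_2 = 9, a_3 = 2/3, a_4 = 3/2, a_5 = 0


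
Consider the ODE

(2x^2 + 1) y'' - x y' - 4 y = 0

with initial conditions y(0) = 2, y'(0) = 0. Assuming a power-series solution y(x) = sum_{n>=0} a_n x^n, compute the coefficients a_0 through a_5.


Ansatz: y(x) = sum_{n>=0} a_n x^n, so y'(x) = sum_{n>=1} n a_n x^(n-1) and y''(x) = sum_{n>=2} n(n-1) a_n x^(n-2).
Substitute into P(x) y'' + Q(x) y' + R(x) y = 0 with P(x) = 2x^2 + 1, Q(x) = -x, R(x) = -4, and match powers of x.
Initial conditions: a_0 = 2, a_1 = 0.
Setting the coefficient of each power of x to zero and solving order by order (substituting the coefficients already found):
  x^0: 2 a_2 - 4 a_0 = 0  ->  2 a_2 = 4 a_0 = 8  ->  a_2 = 4
  x^1: 6 a_3 - 5 a_1 = 0  ->  6 a_3 = 5 a_1 = 0  ->  a_3 = 0
  x^2: 12 a_4 - 2 a_2 = 0  ->  12 a_4 = 2 a_2 = 8  ->  a_4 = 2/3
  x^3: 20 a_5 + 5 a_3 = 0  ->  20 a_5 = -5 a_3 = 0  ->  a_5 = 0
Truncated series: y(x) = 2 + 4 x^2 + (2/3) x^4 + O(x^6).

a_0 = 2; a_1 = 0; a_2 = 4; a_3 = 0; a_4 = 2/3; a_5 = 0


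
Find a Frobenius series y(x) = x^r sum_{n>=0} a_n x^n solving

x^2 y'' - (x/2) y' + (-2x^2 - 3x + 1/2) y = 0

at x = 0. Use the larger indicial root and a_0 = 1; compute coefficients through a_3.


Write in Frobenius form y'' + (p(x)/x) y' + (q(x)/x^2) y = 0:
  p(x) = -1/2,  q(x) = -2x^2 - 3x + 1/2.
Indicial equation: r(r-1) + (-1/2) r + (1/2) = 0 -> roots r_1 = 1, r_2 = 1/2.
Take r = r_1 = 1. Let y(x) = x^r sum_{n>=0} a_n x^n with a_0 = 1.
Substitute y = x^r sum a_n x^n and match x^{r+n}. The recurrence is
  D(n) a_n - 3 a_{n-1} - 2 a_{n-2} = 0,  where D(n) = (r+n)(r+n-1) + (-1/2)(r+n) + (1/2).
  a_n = [3 a_{n-1} + 2 a_{n-2}] / D(n).
Since the indicial polynomial factors as (r - r_1)(r - r_2), D(n) = (r_1 + n - r_1)(r_1 + n - r_2) = n(n + 1/2).
Evaluating step by step (a_0 = 1):
  n = 1: D(1) = 1(1 + 1/2) = 3/2; numerator = 3(1) = 3; a_1 = (3)/(3/2) = 2
  n = 2: D(2) = 2(2 + 1/2) = 5; numerator = 3(2) + 2(1) = 8; a_2 = (8)/(5) = 8/5
  n = 3: D(3) = 3(3 + 1/2) = 21/2; numerator = 3(8/5) + 2(2) = 44/5; a_3 = (44/5)/(21/2) = 88/105

r = 1; a_0 = 1; a_1 = 2; a_2 = 8/5; a_3 = 88/105


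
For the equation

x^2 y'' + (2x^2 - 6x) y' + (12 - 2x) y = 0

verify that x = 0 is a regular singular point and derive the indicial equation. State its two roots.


Divide by x^2 to reach normal form y'' + P_1(x) y' + P_2(x) y = 0 with P_1(x) = 2 - 6/x and P_2(x) = -2/x + 12/x^2.
x = 0 is a singular point because the y'-coefficient 2 - 6/x has a pole at x = 0 and the y-coefficient -2/x + 12/x^2 has a pole at x = 0.
It is a regular singular point because x P_1(x) = p(x) = 2x - 6 and x^2 P_2(x) = q(x) = 12 - 2x are polynomials, hence analytic at x = 0.
p(0) = -6,  q(0) = 12.
Indicial equation: r(r-1) + p(0) r + q(0) = 0, i.e. r^2 + (p(0) - 1) r + q(0) = 0, i.e. r^2 - 7 r + 12 = 0.
Discriminant: (-7)^2 - 4(12) = 1, so r = (7 ± 1)/2.
Solving: r_1 = 4, r_2 = 3.

indicial: r^2 - 7 r + 12 = 0; roots r_1 = 4, r_2 = 3


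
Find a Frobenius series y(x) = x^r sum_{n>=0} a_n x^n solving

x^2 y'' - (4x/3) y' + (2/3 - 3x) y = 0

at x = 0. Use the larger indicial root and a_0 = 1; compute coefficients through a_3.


Write in Frobenius form y'' + (p(x)/x) y' + (q(x)/x^2) y = 0:
  p(x) = -4/3,  q(x) = 2/3 - 3x.
Indicial equation: r(r-1) + (-4/3) r + (2/3) = 0 -> roots r_1 = 2, r_2 = 1/3.
Take r = r_1 = 2. Let y(x) = x^r sum_{n>=0} a_n x^n with a_0 = 1.
Substitute y = x^r sum a_n x^n and match x^{r+n}. The recurrence is
  D(n) a_n - 3 a_{n-1} = 0,  where D(n) = (r+n)(r+n-1) + (-4/3)(r+n) + (2/3).
  a_n = 3 / D(n) * a_{n-1}.
Since the indicial polynomial factors as (r - r_1)(r - r_2), D(n) = (r_1 + n - r_1)(r_1 + n - r_2) = n(n + 5/3).
Evaluating step by step (a_0 = 1):
  n = 1: D(1) = 1(1 + 5/3) = 8/3; numerator = 3(1) = 3; a_1 = (3)/(8/3) = 9/8
  n = 2: D(2) = 2(2 + 5/3) = 22/3; numerator = 3(9/8) = 27/8; a_2 = (27/8)/(22/3) = 81/176
  n = 3: D(3) = 3(3 + 5/3) = 14; numerator = 3(81/176) = 243/176; a_3 = (243/176)/(14) = 243/2464

r = 2; a_0 = 1; a_1 = 9/8; a_2 = 81/176; a_3 = 243/2464


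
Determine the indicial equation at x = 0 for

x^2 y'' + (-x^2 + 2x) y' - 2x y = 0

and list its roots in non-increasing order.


Divide by x^2 to reach normal form y'' + P_1(x) y' + P_2(x) y = 0 with P_1(x) = -1 + 2/x and P_2(x) = -2/x.
x = 0 is a singular point because the y'-coefficient -1 + 2/x has a pole at x = 0 and the y-coefficient -2/x has a pole at x = 0.
It is a regular singular point because x P_1(x) = p(x) = 2 - x and x^2 P_2(x) = q(x) = -2x are polynomials, hence analytic at x = 0.
p(0) = 2,  q(0) = 0.
Indicial equation: r(r-1) + p(0) r + q(0) = 0, i.e. r^2 + (p(0) - 1) r + q(0) = 0, i.e. r^2 + 1 r = 0.
Discriminant: (1)^2 - 4(0) = 1, so r = (-1 ± 1)/2.
Solving: r_1 = 0, r_2 = -1.

indicial: r^2 + 1 r = 0; roots r_1 = 0, r_2 = -1


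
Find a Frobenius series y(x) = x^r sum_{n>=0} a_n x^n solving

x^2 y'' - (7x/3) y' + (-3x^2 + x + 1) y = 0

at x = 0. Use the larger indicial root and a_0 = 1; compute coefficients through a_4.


Write in Frobenius form y'' + (p(x)/x) y' + (q(x)/x^2) y = 0:
  p(x) = -7/3,  q(x) = -3x^2 + x + 1.
Indicial equation: r(r-1) + (-7/3) r + (1) = 0 -> roots r_1 = 3, r_2 = 1/3.
Take r = r_1 = 3. Let y(x) = x^r sum_{n>=0} a_n x^n with a_0 = 1.
Substitute y = x^r sum a_n x^n and match x^{r+n}. The recurrence is
  D(n) a_n + 1 a_{n-1} - 3 a_{n-2} = 0,  where D(n) = (r+n)(r+n-1) + (-7/3)(r+n) + (1).
  a_n = [-1 a_{n-1} + 3 a_{n-2}] / D(n).
Since the indicial polynomial factors as (r - r_1)(r - r_2), D(n) = (r_1 + n - r_1)(r_1 + n - r_2) = n(n + 8/3).
Evaluating step by step (a_0 = 1):
  n = 1: D(1) = 1(1 + 8/3) = 11/3; numerator = -1(1) = -1; a_1 = (-1)/(11/3) = -3/11
  n = 2: D(2) = 2(2 + 8/3) = 28/3; numerator = -1(-3/11) + 3(1) = 36/11; a_2 = (36/11)/(28/3) = 27/77
  n = 3: D(3) = 3(3 + 8/3) = 17; numerator = -1(27/77) + 3(-3/11) = -90/77; a_3 = (-90/77)/(17) = -90/1309
  n = 4: D(4) = 4(4 + 8/3) = 80/3; numerator = -1(-90/1309) + 3(27/77) = 1467/1309; a_4 = (1467/1309)/(80/3) = 4401/104720

r = 3; a_0 = 1; a_1 = -3/11; a_2 = 27/77; a_3 = -90/1309; a_4 = 4401/104720


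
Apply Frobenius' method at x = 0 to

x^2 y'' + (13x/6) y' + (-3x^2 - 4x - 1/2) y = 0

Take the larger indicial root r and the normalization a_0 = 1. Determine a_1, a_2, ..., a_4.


Write in Frobenius form y'' + (p(x)/x) y' + (q(x)/x^2) y = 0:
  p(x) = 13/6,  q(x) = -3x^2 - 4x - 1/2.
Indicial equation: r(r-1) + (13/6) r + (-1/2) = 0 -> roots r_1 = 1/3, r_2 = -3/2.
Take r = r_1 = 1/3. Let y(x) = x^r sum_{n>=0} a_n x^n with a_0 = 1.
Substitute y = x^r sum a_n x^n and match x^{r+n}. The recurrence is
  D(n) a_n - 4 a_{n-1} - 3 a_{n-2} = 0,  where D(n) = (r+n)(r+n-1) + (13/6)(r+n) + (-1/2).
  a_n = [4 a_{n-1} + 3 a_{n-2}] / D(n).
Since the indicial polynomial factors as (r - r_1)(r - r_2), D(n) = (r_1 + n - r_1)(r_1 + n - r_2) = n(n + 11/6).
Evaluating step by step (a_0 = 1):
  n = 1: D(1) = 1(1 + 11/6) = 17/6; numerator = 4(1) = 4; a_1 = (4)/(17/6) = 24/17
  n = 2: D(2) = 2(2 + 11/6) = 23/3; numerator = 4(24/17) + 3(1) = 147/17; a_2 = (147/17)/(23/3) = 441/391
  n = 3: D(3) = 3(3 + 11/6) = 29/2; numerator = 4(441/391) + 3(24/17) = 3420/391; a_3 = (3420/391)/(29/2) = 6840/11339
  n = 4: D(4) = 4(4 + 11/6) = 70/3; numerator = 4(6840/11339) + 3(441/391) = 65727/11339; a_4 = (65727/11339)/(70/3) = 197181/793730

r = 1/3; a_0 = 1; a_1 = 24/17; a_2 = 441/391; a_3 = 6840/11339; a_4 = 197181/793730


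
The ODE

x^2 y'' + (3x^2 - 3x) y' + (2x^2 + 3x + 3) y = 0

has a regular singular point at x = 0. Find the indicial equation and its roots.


Divide by x^2 to reach normal form y'' + P_1(x) y' + P_2(x) y = 0 with P_1(x) = 3 - 3/x and P_2(x) = 2 + 3/x + 3/x^2.
x = 0 is a singular point because the y'-coefficient 3 - 3/x has a pole at x = 0 and the y-coefficient 2 + 3/x + 3/x^2 has a pole at x = 0.
It is a regular singular point because x P_1(x) = p(x) = 3x - 3 and x^2 P_2(x) = q(x) = 2x^2 + 3x + 3 are polynomials, hence analytic at x = 0.
p(0) = -3,  q(0) = 3.
Indicial equation: r(r-1) + p(0) r + q(0) = 0, i.e. r^2 + (p(0) - 1) r + q(0) = 0, i.e. r^2 - 4 r + 3 = 0.
Discriminant: (-4)^2 - 4(3) = 4, so r = (4 ± 2)/2.
Solving: r_1 = 3, r_2 = 1.

indicial: r^2 - 4 r + 3 = 0; roots r_1 = 3, r_2 = 1


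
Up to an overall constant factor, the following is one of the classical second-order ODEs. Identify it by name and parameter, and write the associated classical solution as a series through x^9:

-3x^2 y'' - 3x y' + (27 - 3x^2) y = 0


All three coefficients share the factor -3; dividing through by -3 gives  x^2 y'' + x y' + (x^2 - 9) y = 0.
This matches the Bessel equation x^2 y'' + x y' + (x^2 - nu^2) y = 0 with nu^2 = 9, so nu = 3; the solution bounded at x = 0 is J_3(x).
Frobenius at x = 0: indicial roots ±nu; for r = nu the recurrence k(k + 2nu) c_k = -c_{k-2} gives the standard series J_nu(x) = sum_{k>=0} (-1)^k / (k! (k+nu)!) (x/2)^(2k+nu). Evaluate the first 4 terms:
  k = 0: (-1)^0 / (0! * 3! * 2^3) x^3 = 1/(1*6*8) x^3 = (1/48) x^3
  k = 1: (-1)^1 / (1! * 4! * 2^5) x^5 = -1/(1*24*32) x^5 = (-1/768) x^5
  k = 2: (-1)^2 / (2! * 5! * 2^7) x^7 = 1/(2*120*128) x^7 = (1/30720) x^7
  k = 3: (-1)^3 / (3! * 6! * 2^9) x^9 = -1/(6*720*512) x^9 = (-1/2211840) x^9
Hence J_3(x) = -x^9/2211840 + x^7/30720 - x^5/768 + x^3/48 + ....

J_3(x); series = -x^9/2211840 + x^7/30720 - x^5/768 + x^3/48


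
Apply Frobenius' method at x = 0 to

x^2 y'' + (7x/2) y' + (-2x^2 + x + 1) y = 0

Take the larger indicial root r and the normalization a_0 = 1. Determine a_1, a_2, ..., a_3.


Write in Frobenius form y'' + (p(x)/x) y' + (q(x)/x^2) y = 0:
  p(x) = 7/2,  q(x) = -2x^2 + x + 1.
Indicial equation: r(r-1) + (7/2) r + (1) = 0 -> roots r_1 = -1/2, r_2 = -2.
Take r = r_1 = -1/2. Let y(x) = x^r sum_{n>=0} a_n x^n with a_0 = 1.
Substitute y = x^r sum a_n x^n and match x^{r+n}. The recurrence is
  D(n) a_n + 1 a_{n-1} - 2 a_{n-2} = 0,  where D(n) = (r+n)(r+n-1) + (7/2)(r+n) + (1).
  a_n = [-1 a_{n-1} + 2 a_{n-2}] / D(n).
Since the indicial polynomial factors as (r - r_1)(r - r_2), D(n) = (r_1 + n - r_1)(r_1 + n - r_2) = n(n + 3/2).
Evaluating step by step (a_0 = 1):
  n = 1: D(1) = 1(1 + 3/2) = 5/2; numerator = -1(1) = -1; a_1 = (-1)/(5/2) = -2/5
  n = 2: D(2) = 2(2 + 3/2) = 7; numerator = -1(-2/5) + 2(1) = 12/5; a_2 = (12/5)/(7) = 12/35
  n = 3: D(3) = 3(3 + 3/2) = 27/2; numerator = -1(12/35) + 2(-2/5) = -8/7; a_3 = (-8/7)/(27/2) = -16/189

r = -1/2; a_0 = 1; a_1 = -2/5; a_2 = 12/35; a_3 = -16/189


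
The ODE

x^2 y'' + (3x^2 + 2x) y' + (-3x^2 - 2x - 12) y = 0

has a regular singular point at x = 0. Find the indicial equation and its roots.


Divide by x^2 to reach normal form y'' + P_1(x) y' + P_2(x) y = 0 with P_1(x) = 3 + 2/x and P_2(x) = -3 - 2/x - 12/x^2.
x = 0 is a singular point because the y'-coefficient 3 + 2/x has a pole at x = 0 and the y-coefficient -3 - 2/x - 12/x^2 has a pole at x = 0.
It is a regular singular point because x P_1(x) = p(x) = 3x + 2 and x^2 P_2(x) = q(x) = -3x^2 - 2x - 12 are polynomials, hence analytic at x = 0.
p(0) = 2,  q(0) = -12.
Indicial equation: r(r-1) + p(0) r + q(0) = 0, i.e. r^2 + (p(0) - 1) r + q(0) = 0, i.e. r^2 + 1 r - 12 = 0.
Discriminant: (1)^2 - 4(-12) = 49, so r = (-1 ± 7)/2.
Solving: r_1 = 3, r_2 = -4.

indicial: r^2 + 1 r - 12 = 0; roots r_1 = 3, r_2 = -4


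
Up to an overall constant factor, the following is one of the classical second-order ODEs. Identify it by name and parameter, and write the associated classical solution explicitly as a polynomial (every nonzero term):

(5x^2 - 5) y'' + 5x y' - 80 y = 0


All three coefficients share the factor -5; dividing through by -5 gives  (1 - x^2) y'' - x y' + 16 y = 0.
This matches the Chebyshev equation (1 - x^2) y'' - x y' + n^2 y = 0 (note the -x y' term, not -2x y') with n^2 = 16, so n = 4; the polynomial solution is T_4(x).
With y = sum_k a_k x^k, matching x^k gives (k+2)(k+1) a_{k+2} = (k^2 - n^2) a_k = (k - 4)(k + 4) a_k. The right side vanishes at k = 4, so the series with the parity of 4 terminates at degree 4.
Standard normalization: leading coefficient of T_n is 2^(n-1), so a_4 = 2^3 = 8. Work downward with a_k = (k+1)(k+2) a_{k+2} / ((k - 4)(k + 4)):
  a_2 = (3)(4)(8) / ((2 - 4)(2 + 4)) = 96/(-12) = -8
  a_0 = (1)(2)(-8) / ((0 - 4)(0 + 4)) = -16/(-16) = 1
Hence T_4(x) = 8 x^4 - 8 x^2 + 1.

T_4(x); series = 8 x^4 - 8 x^2 + 1
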